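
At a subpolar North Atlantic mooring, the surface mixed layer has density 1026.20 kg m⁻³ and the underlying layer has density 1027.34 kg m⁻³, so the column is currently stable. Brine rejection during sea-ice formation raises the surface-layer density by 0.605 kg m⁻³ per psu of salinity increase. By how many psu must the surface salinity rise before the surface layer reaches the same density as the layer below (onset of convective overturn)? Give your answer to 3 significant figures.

1.88 psu

Density deficit of the surface layer: 1027.34 − 1026.20 = 1.14 kg m⁻³.
Required change = 1.14 / 0.605 = 1.88 psu.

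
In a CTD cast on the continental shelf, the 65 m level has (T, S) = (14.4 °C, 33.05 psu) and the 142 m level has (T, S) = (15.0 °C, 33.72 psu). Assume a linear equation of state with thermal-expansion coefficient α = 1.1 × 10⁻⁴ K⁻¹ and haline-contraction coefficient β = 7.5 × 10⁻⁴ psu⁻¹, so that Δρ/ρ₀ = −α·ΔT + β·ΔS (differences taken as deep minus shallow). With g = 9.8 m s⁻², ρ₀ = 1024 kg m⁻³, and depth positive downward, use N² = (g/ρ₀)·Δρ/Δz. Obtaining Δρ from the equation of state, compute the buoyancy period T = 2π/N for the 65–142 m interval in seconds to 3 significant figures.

ΔT = +0.6 K, ΔS = +0.67 psu (deep − shallow).
Δρ/ρ₀ = −αΔT + βΔS = -6.60 × 10⁻⁵ + 5.025 × 10⁻⁴ = 4.365 × 10⁻⁴, so Δρ ≈ 0.4470 kg m⁻³.
N² = (g/ρ₀)·Δρ/Δz = g·(Δρ/ρ₀)/Δz = 9.8 × 4.365 × 10⁻⁴ / 77 = 5.5555 × 10⁻⁵ s⁻².
N = √(5.5555 × 10⁻⁵) = 7.4535 × 10⁻³ rad s⁻¹ → T = 2π/N = 842.98 s ≈ 843 s.

843 s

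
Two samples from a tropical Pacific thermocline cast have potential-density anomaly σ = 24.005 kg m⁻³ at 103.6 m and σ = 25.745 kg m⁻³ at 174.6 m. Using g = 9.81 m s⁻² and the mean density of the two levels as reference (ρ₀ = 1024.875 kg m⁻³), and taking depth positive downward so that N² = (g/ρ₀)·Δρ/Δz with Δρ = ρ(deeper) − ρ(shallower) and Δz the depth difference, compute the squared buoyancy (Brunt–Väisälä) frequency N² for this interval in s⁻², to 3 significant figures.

Δρ = 1025.745 − 1024.005 = 1.740 kg m⁻³ over Δz = 174.6 − 103.6 = 71 m.
N² = (9.81/1024.875) × (1.740/71) = 2.3458 × 10⁻⁴ s⁻² ≈ 2.35 × 10⁻⁴ s⁻².

2.35 × 10⁻⁴ s⁻²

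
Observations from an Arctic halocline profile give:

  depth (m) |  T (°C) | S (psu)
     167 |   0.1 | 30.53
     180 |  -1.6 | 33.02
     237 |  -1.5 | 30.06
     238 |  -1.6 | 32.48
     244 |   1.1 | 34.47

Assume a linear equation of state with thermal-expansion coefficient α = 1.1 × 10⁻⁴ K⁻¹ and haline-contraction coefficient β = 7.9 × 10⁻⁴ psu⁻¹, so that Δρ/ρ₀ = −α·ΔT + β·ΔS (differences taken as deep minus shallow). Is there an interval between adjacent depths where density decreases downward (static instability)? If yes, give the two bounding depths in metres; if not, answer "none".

Evaluate Δρ/ρ₀ = −αΔT + βΔS across each adjacent pair:
  167–180 m: −αΔT+βΔS = −(1.1 × 10⁻⁴)(-1.7)+(7.9 × 10⁻⁴)(+2.49) = 2.2 × 10⁻³ → stable
  180–237 m: −αΔT+βΔS = −(1.1 × 10⁻⁴)(+0.1)+(7.9 × 10⁻⁴)(-2.96) = -2.3 × 10⁻³ → UNSTABLE
  237–238 m: −αΔT+βΔS = −(1.1 × 10⁻⁴)(-0.1)+(7.9 × 10⁻⁴)(+2.42) = 1.9 × 10⁻³ → stable
  238–244 m: −αΔT+βΔS = −(1.1 × 10⁻⁴)(+2.7)+(7.9 × 10⁻⁴)(+1.99) = 1.3 × 10⁻³ → stable
The 180–237 m interval has Δρ < 0: lighter water underlies denser water.

180–237 m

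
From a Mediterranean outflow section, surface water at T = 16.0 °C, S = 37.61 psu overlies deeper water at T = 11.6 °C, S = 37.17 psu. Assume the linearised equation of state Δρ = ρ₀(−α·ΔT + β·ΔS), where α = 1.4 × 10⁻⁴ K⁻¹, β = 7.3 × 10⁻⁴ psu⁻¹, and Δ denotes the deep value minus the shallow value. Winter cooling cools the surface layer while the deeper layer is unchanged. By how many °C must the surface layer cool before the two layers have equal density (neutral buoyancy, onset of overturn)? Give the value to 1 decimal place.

2.1 °C

Neutral buoyancy requires Δρ = 0, i.e. −α(T_deep − T_surf′) + β(S_deep − S_surf) = 0.
T_surf′ = T_deep − (β/α)·ΔS = 11.6 − (7.3 × 10⁻⁴/1.4 × 10⁻⁴)·(-0.44) = 13.894 °C.
Cooling required: 16.0 − (13.894) = 2.106 °C.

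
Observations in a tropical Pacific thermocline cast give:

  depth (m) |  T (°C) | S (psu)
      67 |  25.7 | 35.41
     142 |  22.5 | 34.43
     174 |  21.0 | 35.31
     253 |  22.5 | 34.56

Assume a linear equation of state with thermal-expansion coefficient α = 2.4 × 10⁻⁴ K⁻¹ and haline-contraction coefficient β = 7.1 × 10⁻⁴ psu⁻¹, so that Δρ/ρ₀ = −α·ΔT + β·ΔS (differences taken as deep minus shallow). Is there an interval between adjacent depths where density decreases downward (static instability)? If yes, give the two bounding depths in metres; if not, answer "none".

Evaluate Δρ/ρ₀ = −αΔT + βΔS across each adjacent pair:
  67–142 m: −αΔT+βΔS = −(2.4 × 10⁻⁴)(-3.2)+(7.1 × 10⁻⁴)(-0.98) = 7.2 × 10⁻⁵ → stable
  142–174 m: −αΔT+βΔS = −(2.4 × 10⁻⁴)(-1.5)+(7.1 × 10⁻⁴)(+0.88) = 9.8 × 10⁻⁴ → stable
  174–253 m: −αΔT+βΔS = −(2.4 × 10⁻⁴)(+1.5)+(7.1 × 10⁻⁴)(-0.75) = -8.9 × 10⁻⁴ → UNSTABLE
The 174–253 m interval has Δρ < 0: lighter water underlies denser water.

174–253 m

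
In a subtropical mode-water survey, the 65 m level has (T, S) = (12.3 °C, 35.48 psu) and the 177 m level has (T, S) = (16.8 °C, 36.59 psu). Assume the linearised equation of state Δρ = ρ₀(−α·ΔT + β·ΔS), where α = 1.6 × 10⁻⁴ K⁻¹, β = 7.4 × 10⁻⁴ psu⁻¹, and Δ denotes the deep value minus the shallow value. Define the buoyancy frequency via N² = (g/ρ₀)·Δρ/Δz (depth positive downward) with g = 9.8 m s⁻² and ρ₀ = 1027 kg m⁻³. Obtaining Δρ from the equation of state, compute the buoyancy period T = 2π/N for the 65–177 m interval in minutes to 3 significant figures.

35.2 min

ΔT = +4.5 K, ΔS = +1.11 psu (deep − shallow).
Δρ/ρ₀ = −αΔT + βΔS = -7.20 × 10⁻⁴ + 8.214 × 10⁻⁴ = 1.014 × 10⁻⁴, so Δρ ≈ 0.1041 kg m⁻³.
N² = (g/ρ₀)·Δρ/Δz = g·(Δρ/ρ₀)/Δz = 9.8 × 1.014 × 10⁻⁴ / 112 = 8.8725 × 10⁻⁶ s⁻².
N = √(8.8725 × 10⁻⁶) = 2.9787 × 10⁻³ rad s⁻¹ → T = 2π/N = 2.1094 × 10³ s = 35.157 min ≈ 35.2 min.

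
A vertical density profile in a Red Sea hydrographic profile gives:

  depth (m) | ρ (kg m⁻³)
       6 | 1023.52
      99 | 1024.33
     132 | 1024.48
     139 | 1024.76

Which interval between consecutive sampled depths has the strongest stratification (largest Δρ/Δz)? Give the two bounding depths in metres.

132–139 m

Compute the density gradient over each adjacent pair:
  6–99 m: Δρ/Δz = 0.81/93 = 8.7 × 10⁻³ kg m⁻⁴
  99–132 m: Δρ/Δz = 0.15/33 = 4.5 × 10⁻³ kg m⁻⁴
  132–139 m: Δρ/Δz = 0.28/7 = 0.040 kg m⁻⁴
The largest gradient is in the 132–139 m interval — the pycnocline.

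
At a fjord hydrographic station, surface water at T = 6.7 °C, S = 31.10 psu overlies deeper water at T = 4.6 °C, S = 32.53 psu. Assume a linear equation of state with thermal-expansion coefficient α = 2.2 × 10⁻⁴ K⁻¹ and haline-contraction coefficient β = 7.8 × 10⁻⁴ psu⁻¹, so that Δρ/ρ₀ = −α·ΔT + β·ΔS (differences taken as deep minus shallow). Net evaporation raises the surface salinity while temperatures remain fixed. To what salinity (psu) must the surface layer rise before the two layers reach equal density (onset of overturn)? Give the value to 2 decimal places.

33.12 psu

Neutral buoyancy requires −α(T_deep − T_surf) + β(S_deep − S_surf′) = 0.
S_surf′ = S_deep − (α/β)·ΔT = 32.53 − (2.2 × 10⁻⁴/7.8 × 10⁻⁴)·(-2.1) = 33.1223 psu.
Increase required: 33.1223 − 31.10 = 2.0223 psu.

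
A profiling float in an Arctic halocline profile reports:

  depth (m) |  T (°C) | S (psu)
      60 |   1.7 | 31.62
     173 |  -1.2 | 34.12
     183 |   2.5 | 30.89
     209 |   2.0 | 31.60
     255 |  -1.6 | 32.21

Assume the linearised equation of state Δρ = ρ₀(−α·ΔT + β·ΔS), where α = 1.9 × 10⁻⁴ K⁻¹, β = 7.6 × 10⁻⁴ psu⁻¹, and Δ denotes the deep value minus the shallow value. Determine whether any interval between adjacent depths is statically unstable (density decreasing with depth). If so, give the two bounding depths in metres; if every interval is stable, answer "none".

Evaluate Δρ/ρ₀ = −αΔT + βΔS across each adjacent pair:
  60–173 m: −αΔT+βΔS = −(1.9 × 10⁻⁴)(-2.9)+(7.6 × 10⁻⁴)(+2.50) = 2.5 × 10⁻³ → stable
  173–183 m: −αΔT+βΔS = −(1.9 × 10⁻⁴)(+3.7)+(7.6 × 10⁻⁴)(-3.23) = -3.2 × 10⁻³ → UNSTABLE
  183–209 m: −αΔT+βΔS = −(1.9 × 10⁻⁴)(-0.5)+(7.6 × 10⁻⁴)(+0.71) = 6.3 × 10⁻⁴ → stable
  209–255 m: −αΔT+βΔS = −(1.9 × 10⁻⁴)(-3.6)+(7.6 × 10⁻⁴)(+0.61) = 1.1 × 10⁻³ → stable
The 173–183 m interval has Δρ < 0: lighter water underlies denser water.

173–183 m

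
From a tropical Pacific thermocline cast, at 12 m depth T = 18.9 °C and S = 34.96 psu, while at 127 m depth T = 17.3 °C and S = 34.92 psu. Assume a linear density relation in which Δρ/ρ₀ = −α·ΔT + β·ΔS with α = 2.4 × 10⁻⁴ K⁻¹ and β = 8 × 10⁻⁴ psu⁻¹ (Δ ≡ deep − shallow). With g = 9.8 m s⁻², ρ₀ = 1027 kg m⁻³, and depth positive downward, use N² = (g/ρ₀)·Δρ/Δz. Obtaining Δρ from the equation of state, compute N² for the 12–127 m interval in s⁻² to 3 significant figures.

3.00 × 10⁻⁵ s⁻²

ΔT = -1.6 K, ΔS = -0.04 psu (deep − shallow).
Δρ/ρ₀ = −αΔT + βΔS = 3.84 × 10⁻⁴ − 3.20 × 10⁻⁵ = 3.52 × 10⁻⁴, so Δρ ≈ 0.3615 kg m⁻³.
N² = (g/ρ₀)·Δρ/Δz = g·(Δρ/ρ₀)/Δz = 9.8 × 3.52 × 10⁻⁴ / 115 = 2.9997 × 10⁻⁵ s⁻² ≈ 3.00 × 10⁻⁵ s⁻².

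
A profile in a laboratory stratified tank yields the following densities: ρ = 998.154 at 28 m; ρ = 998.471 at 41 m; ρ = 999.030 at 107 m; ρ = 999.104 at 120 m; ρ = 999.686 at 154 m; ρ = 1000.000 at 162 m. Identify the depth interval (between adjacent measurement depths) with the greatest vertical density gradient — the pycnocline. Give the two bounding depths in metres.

154–162 m

Compute the density gradient over each adjacent pair:
  28–41 m: Δρ/Δz = 0.317/13 = 0.024 kg m⁻⁴
  41–107 m: Δρ/Δz = 0.559/66 = 8.5 × 10⁻³ kg m⁻⁴
  107–120 m: Δρ/Δz = 0.074/13 = 5.7 × 10⁻³ kg m⁻⁴
  120–154 m: Δρ/Δz = 0.582/34 = 0.017 kg m⁻⁴
  154–162 m: Δρ/Δz = 0.314/8 = 0.039 kg m⁻⁴
The largest gradient is in the 154–162 m interval — the pycnocline.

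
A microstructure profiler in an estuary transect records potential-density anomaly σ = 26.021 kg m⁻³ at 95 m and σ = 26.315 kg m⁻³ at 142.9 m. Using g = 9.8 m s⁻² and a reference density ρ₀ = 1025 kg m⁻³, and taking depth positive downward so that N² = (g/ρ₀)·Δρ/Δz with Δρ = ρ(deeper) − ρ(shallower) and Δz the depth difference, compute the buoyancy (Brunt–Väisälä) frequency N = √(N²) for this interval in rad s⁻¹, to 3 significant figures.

Δρ = 1026.315 − 1026.021 = 0.294 kg m⁻³ over Δz = 142.9 − 95 = 47.9 m.
N² = (9.8/1025) × (0.294/47.9) = 5.8683 × 10⁻⁵ s⁻².
N = √(5.8683 × 10⁻⁵) = 7.6605 × 10⁻³ rad s⁻¹ ≈ 7.66 × 10⁻³ rad s⁻¹.
Since Δρ > 0 the layer is stably stratified.

7.66 × 10⁻³ rad s⁻¹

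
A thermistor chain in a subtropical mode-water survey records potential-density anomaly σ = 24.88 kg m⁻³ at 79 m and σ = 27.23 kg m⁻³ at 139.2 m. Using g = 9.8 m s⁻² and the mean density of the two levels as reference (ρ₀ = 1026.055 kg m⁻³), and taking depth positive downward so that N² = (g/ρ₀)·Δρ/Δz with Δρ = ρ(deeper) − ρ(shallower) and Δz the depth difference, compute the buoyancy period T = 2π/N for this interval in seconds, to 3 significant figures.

Δρ = 1027.23 − 1024.88 = 2.35 kg m⁻³ over Δz = 139.2 − 79 = 60.2 m.
N² = (9.8/1026.055) × (2.35/60.2) = 3.7284 × 10⁻⁴ s⁻².
N = √(3.7284 × 10⁻⁴) = 0.019309 rad s⁻¹, so T = 2π/N = 325.40 s ≈ 325 s.

325 s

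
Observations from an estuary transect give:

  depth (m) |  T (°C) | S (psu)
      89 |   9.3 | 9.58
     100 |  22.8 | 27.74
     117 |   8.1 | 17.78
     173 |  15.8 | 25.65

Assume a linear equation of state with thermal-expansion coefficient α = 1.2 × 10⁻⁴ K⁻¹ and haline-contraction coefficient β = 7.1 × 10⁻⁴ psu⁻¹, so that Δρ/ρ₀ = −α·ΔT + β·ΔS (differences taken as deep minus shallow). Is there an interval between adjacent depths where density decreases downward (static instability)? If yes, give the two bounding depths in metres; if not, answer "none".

100–117 m

Evaluate Δρ/ρ₀ = −αΔT + βΔS across each adjacent pair:
  89–100 m: −αΔT+βΔS = −(1.2 × 10⁻⁴)(+13.5)+(7.1 × 10⁻⁴)(+18.16) = 0.011 → stable
  100–117 m: −αΔT+βΔS = −(1.2 × 10⁻⁴)(-14.7)+(7.1 × 10⁻⁴)(-9.96) = -5.3 × 10⁻³ → UNSTABLE
  117–173 m: −αΔT+βΔS = −(1.2 × 10⁻⁴)(+7.7)+(7.1 × 10⁻⁴)(+7.87) = 4.7 × 10⁻³ → stable
The 100–117 m interval has Δρ < 0: lighter water underlies denser water.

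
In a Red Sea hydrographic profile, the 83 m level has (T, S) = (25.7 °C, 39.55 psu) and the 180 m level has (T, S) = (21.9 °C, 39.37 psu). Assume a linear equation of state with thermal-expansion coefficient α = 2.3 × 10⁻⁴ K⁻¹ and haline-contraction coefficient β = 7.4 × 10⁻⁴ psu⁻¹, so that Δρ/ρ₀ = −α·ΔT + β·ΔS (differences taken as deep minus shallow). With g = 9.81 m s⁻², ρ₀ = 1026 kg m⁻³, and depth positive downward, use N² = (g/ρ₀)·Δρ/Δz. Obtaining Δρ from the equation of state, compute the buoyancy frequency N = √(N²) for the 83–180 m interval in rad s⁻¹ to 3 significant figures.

8.66 × 10⁻³ rad s⁻¹

ΔT = -3.8 K, ΔS = -0.18 psu (deep − shallow).
Δρ/ρ₀ = −αΔT + βΔS = 8.74 × 10⁻⁴ − 1.332 × 10⁻⁴ = 7.408 × 10⁻⁴, so Δρ ≈ 0.7601 kg m⁻³.
N² = (g/ρ₀)·Δρ/Δz = g·(Δρ/ρ₀)/Δz = 9.81 × 7.408 × 10⁻⁴ / 97 = 7.4920 × 10⁻⁵ s⁻².
N = √(7.4920 × 10⁻⁵) = 8.6556 × 10⁻³ rad s⁻¹ ≈ 8.66 × 10⁻³ rad s⁻¹.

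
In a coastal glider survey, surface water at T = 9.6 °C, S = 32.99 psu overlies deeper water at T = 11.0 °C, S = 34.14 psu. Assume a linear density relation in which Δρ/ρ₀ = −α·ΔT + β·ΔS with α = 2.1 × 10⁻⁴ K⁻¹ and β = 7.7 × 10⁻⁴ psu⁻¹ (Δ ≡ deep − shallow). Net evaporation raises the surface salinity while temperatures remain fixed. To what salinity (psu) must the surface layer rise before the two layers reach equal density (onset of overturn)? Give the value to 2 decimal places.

Neutral buoyancy requires −α(T_deep − T_surf) + β(S_deep − S_surf′) = 0.
S_surf′ = S_deep − (α/β)·ΔT = 34.14 − (2.1 × 10⁻⁴/7.7 × 10⁻⁴)·(+1.4) = 33.7582 psu.
Increase required: 33.7582 − 32.99 = 0.7682 psu.

33.76 psu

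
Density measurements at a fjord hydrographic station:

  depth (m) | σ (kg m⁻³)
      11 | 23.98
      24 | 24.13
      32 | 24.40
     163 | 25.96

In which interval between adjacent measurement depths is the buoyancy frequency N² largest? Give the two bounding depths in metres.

Compute the density gradient over each adjacent pair:
  11–24 m: Δρ/Δz = 0.15/13 = 0.012 kg m⁻⁴
  24–32 m: Δρ/Δz = 0.27/8 = 0.034 kg m⁻⁴
  32–163 m: Δρ/Δz = 1.56/131 = 0.012 kg m⁻⁴
The largest gradient is in the 24–32 m interval — the pycnocline.

24–32 m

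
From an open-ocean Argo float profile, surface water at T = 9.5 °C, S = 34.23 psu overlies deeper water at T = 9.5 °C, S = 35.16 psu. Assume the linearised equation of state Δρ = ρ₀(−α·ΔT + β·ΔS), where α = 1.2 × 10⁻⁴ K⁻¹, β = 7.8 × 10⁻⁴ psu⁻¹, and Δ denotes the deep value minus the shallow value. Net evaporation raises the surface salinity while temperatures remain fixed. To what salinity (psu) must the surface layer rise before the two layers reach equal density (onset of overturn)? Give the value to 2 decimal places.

Neutral buoyancy requires −α(T_deep − T_surf) + β(S_deep − S_surf′) = 0.
S_surf′ = S_deep − (α/β)·ΔT = 35.16 − (1.2 × 10⁻⁴/7.8 × 10⁻⁴)·(+0.0) = 35.1600 psu.
Increase required: 35.1600 − 34.23 = 0.9300 psu.

35.16 psu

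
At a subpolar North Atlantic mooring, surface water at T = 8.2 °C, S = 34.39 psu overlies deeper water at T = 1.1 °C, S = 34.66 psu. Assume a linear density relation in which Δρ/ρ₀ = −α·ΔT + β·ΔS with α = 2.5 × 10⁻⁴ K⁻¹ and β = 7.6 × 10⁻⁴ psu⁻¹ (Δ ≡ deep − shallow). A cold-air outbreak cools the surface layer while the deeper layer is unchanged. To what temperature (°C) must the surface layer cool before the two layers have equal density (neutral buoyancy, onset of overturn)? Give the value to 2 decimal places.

0.28 °C

Neutral buoyancy requires Δρ = 0, i.e. −α(T_deep − T_surf′) + β(S_deep − S_surf) = 0.
T_surf′ = T_deep − (β/α)·ΔS = 1.1 − (7.6 × 10⁻⁴/2.5 × 10⁻⁴)·(+0.27) = 0.2792 °C.
Cooling required: 8.2 − (0.2792) = 7.9208 °C.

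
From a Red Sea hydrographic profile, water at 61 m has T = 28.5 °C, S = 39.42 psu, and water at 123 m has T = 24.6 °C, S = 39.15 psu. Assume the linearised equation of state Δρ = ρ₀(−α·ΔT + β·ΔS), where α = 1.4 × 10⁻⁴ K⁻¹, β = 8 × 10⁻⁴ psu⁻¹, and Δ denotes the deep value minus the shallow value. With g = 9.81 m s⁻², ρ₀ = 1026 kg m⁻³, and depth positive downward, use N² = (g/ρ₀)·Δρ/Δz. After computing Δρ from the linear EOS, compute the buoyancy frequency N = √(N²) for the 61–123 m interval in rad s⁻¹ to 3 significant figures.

ΔT = -3.9 K, ΔS = -0.27 psu (deep − shallow).
Δρ/ρ₀ = −αΔT + βΔS = 5.46 × 10⁻⁴ − 2.16 × 10⁻⁴ = 3.30 × 10⁻⁴, so Δρ ≈ 0.3386 kg m⁻³.
N² = (g/ρ₀)·Δρ/Δz = g·(Δρ/ρ₀)/Δz = 9.81 × 3.30 × 10⁻⁴ / 62 = 5.2215 × 10⁻⁵ s⁻².
N = √(5.2215 × 10⁻⁵) = 7.2260 × 10⁻³ rad s⁻¹ ≈ 7.23 × 10⁻³ rad s⁻¹.

7.23 × 10⁻³ rad s⁻¹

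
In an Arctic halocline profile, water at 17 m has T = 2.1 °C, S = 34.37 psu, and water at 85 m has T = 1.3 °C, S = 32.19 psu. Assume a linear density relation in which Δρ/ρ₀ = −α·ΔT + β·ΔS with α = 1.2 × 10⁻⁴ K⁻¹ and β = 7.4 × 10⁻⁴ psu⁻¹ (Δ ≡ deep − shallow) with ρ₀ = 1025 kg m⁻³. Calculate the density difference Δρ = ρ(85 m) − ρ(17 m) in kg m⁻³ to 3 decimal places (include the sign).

ΔT = -0.8 K, ΔS = -2.18 psu (deep − shallow).
Δρ/ρ₀ = −(1.2 × 10⁻⁴)(-0.8) + (7.4 × 10⁻⁴)(-2.18) = -1.5172 × 10⁻³.
Δρ = 1025 × (-1.5172 × 10⁻³) = -1.555 kg m⁻³.
Negative Δρ: lighter below, statically unstable.

-1.555 kg m⁻³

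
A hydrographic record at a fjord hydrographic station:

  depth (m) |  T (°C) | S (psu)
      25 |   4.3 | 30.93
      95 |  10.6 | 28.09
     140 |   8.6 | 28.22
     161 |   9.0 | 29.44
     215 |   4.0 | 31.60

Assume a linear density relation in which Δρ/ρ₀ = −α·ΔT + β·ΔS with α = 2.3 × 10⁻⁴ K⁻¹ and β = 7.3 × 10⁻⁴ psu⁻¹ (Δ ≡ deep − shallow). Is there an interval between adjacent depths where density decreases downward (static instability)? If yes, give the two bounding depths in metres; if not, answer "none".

Evaluate Δρ/ρ₀ = −αΔT + βΔS across each adjacent pair:
  25–95 m: −αΔT+βΔS = −(2.3 × 10⁻⁴)(+6.3)+(7.3 × 10⁻⁴)(-2.84) = -3.5 × 10⁻³ → UNSTABLE
  95–140 m: −αΔT+βΔS = −(2.3 × 10⁻⁴)(-2.0)+(7.3 × 10⁻⁴)(+0.13) = 5.5 × 10⁻⁴ → stable
  140–161 m: −αΔT+βΔS = −(2.3 × 10⁻⁴)(+0.4)+(7.3 × 10⁻⁴)(+1.22) = 8.0 × 10⁻⁴ → stable
  161–215 m: −αΔT+βΔS = −(2.3 × 10⁻⁴)(-5.0)+(7.3 × 10⁻⁴)(+2.16) = 2.7 × 10⁻³ → stable
The 25–95 m interval has Δρ < 0: lighter water underlies denser water.

25–95 m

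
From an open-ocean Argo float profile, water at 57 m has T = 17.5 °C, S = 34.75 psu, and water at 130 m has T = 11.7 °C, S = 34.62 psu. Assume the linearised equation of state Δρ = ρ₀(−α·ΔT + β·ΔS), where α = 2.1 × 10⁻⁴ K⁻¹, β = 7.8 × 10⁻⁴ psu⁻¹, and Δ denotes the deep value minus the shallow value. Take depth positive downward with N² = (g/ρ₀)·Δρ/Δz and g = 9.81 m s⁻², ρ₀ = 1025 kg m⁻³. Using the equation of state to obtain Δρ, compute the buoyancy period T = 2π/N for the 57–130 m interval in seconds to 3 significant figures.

ΔT = -5.8 K, ΔS = -0.13 psu (deep − shallow).
Δρ/ρ₀ = −αΔT + βΔS = 1.218 × 10⁻³ − 1.014 × 10⁻⁴ = 1.1166 × 10⁻³, so Δρ ≈ 1.145 kg m⁻³.
N² = (g/ρ₀)·Δρ/Δz = g·(Δρ/ρ₀)/Δz = 9.81 × 1.1166 × 10⁻³ / 73 = 1.5005 × 10⁻⁴ s⁻².
N = √(1.5005 × 10⁻⁴) = 0.012249 rad s⁻¹ → T = 2π/N = 512.95 s ≈ 513 s.

513 s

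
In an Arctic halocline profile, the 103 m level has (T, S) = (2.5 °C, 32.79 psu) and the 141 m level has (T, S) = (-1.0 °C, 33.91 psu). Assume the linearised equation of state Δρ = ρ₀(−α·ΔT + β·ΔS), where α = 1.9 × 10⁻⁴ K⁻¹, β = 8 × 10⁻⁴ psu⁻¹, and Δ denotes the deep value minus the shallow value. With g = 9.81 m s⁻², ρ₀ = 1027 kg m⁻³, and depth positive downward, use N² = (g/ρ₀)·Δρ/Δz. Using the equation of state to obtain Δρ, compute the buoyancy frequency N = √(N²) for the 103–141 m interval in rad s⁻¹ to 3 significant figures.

ΔT = -3.5 K, ΔS = +1.12 psu (deep − shallow).
Δρ/ρ₀ = −αΔT + βΔS = 6.65 × 10⁻⁴ + 8.96 × 10⁻⁴ = 1.561 × 10⁻³, so Δρ ≈ 1.603 kg m⁻³.
N² = (g/ρ₀)·Δρ/Δz = g·(Δρ/ρ₀)/Δz = 9.81 × 1.561 × 10⁻³ / 38 = 4.0298 × 10⁻⁴ s⁻².
N = √(4.0298 × 10⁻⁴) = 0.020074 rad s⁻¹ ≈ 0.0201 rad s⁻¹.

0.0201 rad s⁻¹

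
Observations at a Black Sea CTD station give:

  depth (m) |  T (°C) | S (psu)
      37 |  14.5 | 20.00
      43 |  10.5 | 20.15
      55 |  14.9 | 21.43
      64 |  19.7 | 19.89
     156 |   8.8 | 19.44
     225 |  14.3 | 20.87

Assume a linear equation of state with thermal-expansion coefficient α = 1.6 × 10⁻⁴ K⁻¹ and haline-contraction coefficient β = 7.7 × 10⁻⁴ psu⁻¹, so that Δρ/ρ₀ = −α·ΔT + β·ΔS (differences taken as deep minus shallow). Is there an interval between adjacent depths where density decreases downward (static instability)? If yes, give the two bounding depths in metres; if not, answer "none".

55–64 m

Evaluate Δρ/ρ₀ = −αΔT + βΔS across each adjacent pair:
  37–43 m: −αΔT+βΔS = −(1.6 × 10⁻⁴)(-4.0)+(7.7 × 10⁻⁴)(+0.15) = 7.6 × 10⁻⁴ → stable
  43–55 m: −αΔT+βΔS = −(1.6 × 10⁻⁴)(+4.4)+(7.7 × 10⁻⁴)(+1.28) = 2.8 × 10⁻⁴ → stable
  55–64 m: −αΔT+βΔS = −(1.6 × 10⁻⁴)(+4.8)+(7.7 × 10⁻⁴)(-1.54) = -2.0 × 10⁻³ → UNSTABLE
  64–156 m: −αΔT+βΔS = −(1.6 × 10⁻⁴)(-10.9)+(7.7 × 10⁻⁴)(-0.45) = 1.4 × 10⁻³ → stable
  156–225 m: −αΔT+βΔS = −(1.6 × 10⁻⁴)(+5.5)+(7.7 × 10⁻⁴)(+1.43) = 2.2 × 10⁻⁴ → stable
The 55–64 m interval has Δρ < 0: lighter water underlies denser water.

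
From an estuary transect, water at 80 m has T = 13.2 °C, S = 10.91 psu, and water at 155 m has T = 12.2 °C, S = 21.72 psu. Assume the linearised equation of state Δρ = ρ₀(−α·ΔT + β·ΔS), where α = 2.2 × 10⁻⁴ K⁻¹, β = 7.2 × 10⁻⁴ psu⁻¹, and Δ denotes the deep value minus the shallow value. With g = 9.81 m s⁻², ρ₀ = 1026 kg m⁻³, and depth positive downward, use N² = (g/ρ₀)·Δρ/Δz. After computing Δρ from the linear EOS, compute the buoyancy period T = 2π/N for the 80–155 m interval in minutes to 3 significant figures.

3.24 min

ΔT = -1.0 K, ΔS = +10.81 psu (deep − shallow).
Δρ/ρ₀ = −αΔT + βΔS = 2.20 × 10⁻⁴ + 7.7832 × 10⁻³ = 8.0032 × 10⁻³, so Δρ ≈ 8.211 kg m⁻³.
N² = (g/ρ₀)·Δρ/Δz = g·(Δρ/ρ₀)/Δz = 9.81 × 8.0032 × 10⁻³ / 75 = 1.0468 × 10⁻³ s⁻².
N = √(1.0468 × 10⁻³) = 0.032354 rad s⁻¹ → T = 2π/N = 194.20 s = 3.2367 min ≈ 3.24 min.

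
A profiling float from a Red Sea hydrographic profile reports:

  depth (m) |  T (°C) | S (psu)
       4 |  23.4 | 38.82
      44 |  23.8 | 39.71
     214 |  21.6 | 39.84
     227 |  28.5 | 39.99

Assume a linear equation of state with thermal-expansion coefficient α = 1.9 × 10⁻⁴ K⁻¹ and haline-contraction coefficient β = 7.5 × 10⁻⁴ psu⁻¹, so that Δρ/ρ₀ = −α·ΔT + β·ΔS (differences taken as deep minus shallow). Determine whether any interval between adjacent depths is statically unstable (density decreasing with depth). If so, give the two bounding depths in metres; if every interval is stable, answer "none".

Evaluate Δρ/ρ₀ = −αΔT + βΔS across each adjacent pair:
  4–44 m: −αΔT+βΔS = −(1.9 × 10⁻⁴)(+0.4)+(7.5 × 10⁻⁴)(+0.89) = 5.9 × 10⁻⁴ → stable
  44–214 m: −αΔT+βΔS = −(1.9 × 10⁻⁴)(-2.2)+(7.5 × 10⁻⁴)(+0.13) = 5.2 × 10⁻⁴ → stable
  214–227 m: −αΔT+βΔS = −(1.9 × 10⁻⁴)(+6.9)+(7.5 × 10⁻⁴)(+0.15) = -1.2 × 10⁻³ → UNSTABLE
The 214–227 m interval has Δρ < 0: lighter water underlies denser water.

214–227 m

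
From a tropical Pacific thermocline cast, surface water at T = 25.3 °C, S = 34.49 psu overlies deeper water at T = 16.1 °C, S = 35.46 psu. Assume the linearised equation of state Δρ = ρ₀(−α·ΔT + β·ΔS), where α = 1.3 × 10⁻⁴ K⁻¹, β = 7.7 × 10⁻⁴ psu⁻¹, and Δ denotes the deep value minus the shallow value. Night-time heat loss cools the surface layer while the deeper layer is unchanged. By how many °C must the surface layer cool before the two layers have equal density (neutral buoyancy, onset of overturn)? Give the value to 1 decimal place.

14.9 °C

Neutral buoyancy requires Δρ = 0, i.e. −α(T_deep − T_surf′) + β(S_deep − S_surf) = 0.
T_surf′ = T_deep − (β/α)·ΔS = 16.1 − (7.7 × 10⁻⁴/1.3 × 10⁻⁴)·(+0.97) = 10.355 °C.
Cooling required: 25.3 − (10.355) = 14.945 °C.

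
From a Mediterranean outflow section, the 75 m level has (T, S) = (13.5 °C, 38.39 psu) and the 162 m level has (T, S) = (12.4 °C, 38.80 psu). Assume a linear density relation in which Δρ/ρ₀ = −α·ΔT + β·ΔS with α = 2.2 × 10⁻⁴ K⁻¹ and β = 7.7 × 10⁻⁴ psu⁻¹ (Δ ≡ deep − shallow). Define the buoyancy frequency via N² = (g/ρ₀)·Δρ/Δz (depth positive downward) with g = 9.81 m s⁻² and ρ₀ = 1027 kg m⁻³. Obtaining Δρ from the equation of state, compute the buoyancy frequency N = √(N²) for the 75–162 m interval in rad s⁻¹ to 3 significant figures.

7.93 × 10⁻³ rad s⁻¹

ΔT = -1.1 K, ΔS = +0.41 psu (deep − shallow).
Δρ/ρ₀ = −αΔT + βΔS = 2.42 × 10⁻⁴ + 3.157 × 10⁻⁴ = 5.577 × 10⁻⁴, so Δρ ≈ 0.5728 kg m⁻³.
N² = (g/ρ₀)·Δρ/Δz = g·(Δρ/ρ₀)/Δz = 9.81 × 5.577 × 10⁻⁴ / 87 = 6.2885 × 10⁻⁵ s⁻².
N = √(6.2885 × 10⁻⁵) = 7.9300 × 10⁻³ rad s⁻¹ ≈ 7.93 × 10⁻³ rad s⁻¹.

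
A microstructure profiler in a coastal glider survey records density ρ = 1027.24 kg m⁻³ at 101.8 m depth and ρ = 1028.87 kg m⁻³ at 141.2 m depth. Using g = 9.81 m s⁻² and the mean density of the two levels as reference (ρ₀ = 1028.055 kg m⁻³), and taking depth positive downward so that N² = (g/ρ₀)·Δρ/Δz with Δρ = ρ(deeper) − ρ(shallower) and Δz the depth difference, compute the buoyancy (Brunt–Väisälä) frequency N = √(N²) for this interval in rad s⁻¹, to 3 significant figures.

Δρ = 1028.87 − 1027.24 = 1.63 kg m⁻³ over Δz = 141.2 − 101.8 = 39.4 m.
N² = (9.81/1028.055) × (1.63/39.4) = 3.9477 × 10⁻⁴ s⁻².
N = √(3.9477 × 10⁻⁴) = 0.019869 rad s⁻¹ ≈ 0.0199 rad s⁻¹.

0.0199 rad s⁻¹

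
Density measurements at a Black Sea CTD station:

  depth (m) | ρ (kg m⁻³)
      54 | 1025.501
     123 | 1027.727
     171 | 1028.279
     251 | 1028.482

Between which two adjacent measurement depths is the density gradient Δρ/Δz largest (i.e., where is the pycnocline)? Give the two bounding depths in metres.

Compute the density gradient over each adjacent pair:
  54–123 m: Δρ/Δz = 2.226/69 = 0.032 kg m⁻⁴
  123–171 m: Δρ/Δz = 0.552/48 = 0.012 kg m⁻⁴
  171–251 m: Δρ/Δz = 0.203/80 = 2.5 × 10⁻³ kg m⁻⁴
The largest gradient is in the 54–123 m interval — the pycnocline.

54–123 m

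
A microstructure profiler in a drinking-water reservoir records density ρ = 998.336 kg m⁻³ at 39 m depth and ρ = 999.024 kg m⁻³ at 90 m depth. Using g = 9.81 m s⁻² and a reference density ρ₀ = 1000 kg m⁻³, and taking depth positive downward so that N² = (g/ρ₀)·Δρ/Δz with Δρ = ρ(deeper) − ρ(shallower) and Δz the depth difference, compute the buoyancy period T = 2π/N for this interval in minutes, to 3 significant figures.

9.10 min

Δρ = 999.024 − 998.336 = 0.688 kg m⁻³ over Δz = 90 − 39 = 51 m.
N² = (9.81/1000) × (0.688/51) = 1.3234 × 10⁻⁴ s⁻².
N = √(1.3234 × 10⁻⁴) = 0.011504 rad s⁻¹, so T = 2π/N = 546.17 s = 9.1028 min ≈ 9.10 min.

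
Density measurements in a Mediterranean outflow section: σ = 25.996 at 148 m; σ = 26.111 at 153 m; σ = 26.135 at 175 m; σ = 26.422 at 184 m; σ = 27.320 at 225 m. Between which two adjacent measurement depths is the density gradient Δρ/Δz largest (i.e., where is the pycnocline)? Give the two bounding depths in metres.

175–184 m

Compute the density gradient over each adjacent pair:
  148–153 m: Δρ/Δz = 0.115/5 = 0.023 kg m⁻⁴
  153–175 m: Δρ/Δz = 0.024/22 = 1.1 × 10⁻³ kg m⁻⁴
  175–184 m: Δρ/Δz = 0.287/9 = 0.032 kg m⁻⁴
  184–225 m: Δρ/Δz = 0.898/41 = 0.022 kg m⁻⁴
The largest gradient is in the 175–184 m interval — the pycnocline.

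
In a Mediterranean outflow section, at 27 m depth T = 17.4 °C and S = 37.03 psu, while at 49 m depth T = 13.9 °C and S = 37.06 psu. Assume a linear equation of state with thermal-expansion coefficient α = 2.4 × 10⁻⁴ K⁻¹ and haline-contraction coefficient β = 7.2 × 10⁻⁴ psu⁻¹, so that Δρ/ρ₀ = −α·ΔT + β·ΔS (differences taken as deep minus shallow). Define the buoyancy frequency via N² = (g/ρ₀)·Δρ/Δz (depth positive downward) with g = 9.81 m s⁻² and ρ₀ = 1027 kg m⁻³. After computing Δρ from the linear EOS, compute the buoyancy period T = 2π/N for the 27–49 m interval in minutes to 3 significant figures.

ΔT = -3.5 K, ΔS = +0.03 psu (deep − shallow).
Δρ/ρ₀ = −αΔT + βΔS = 8.40 × 10⁻⁴ + 2.16 × 10⁻⁵ = 8.616 × 10⁻⁴, so Δρ ≈ 0.8849 kg m⁻³.
N² = (g/ρ₀)·Δρ/Δz = g·(Δρ/ρ₀)/Δz = 9.81 × 8.616 × 10⁻⁴ / 22 = 3.8420 × 10⁻⁴ s⁻².
N = √(3.8420 × 10⁻⁴) = 0.019601 rad s⁻¹ → T = 2π/N = 320.55 s = 5.3425 min ≈ 5.34 min.

5.34 min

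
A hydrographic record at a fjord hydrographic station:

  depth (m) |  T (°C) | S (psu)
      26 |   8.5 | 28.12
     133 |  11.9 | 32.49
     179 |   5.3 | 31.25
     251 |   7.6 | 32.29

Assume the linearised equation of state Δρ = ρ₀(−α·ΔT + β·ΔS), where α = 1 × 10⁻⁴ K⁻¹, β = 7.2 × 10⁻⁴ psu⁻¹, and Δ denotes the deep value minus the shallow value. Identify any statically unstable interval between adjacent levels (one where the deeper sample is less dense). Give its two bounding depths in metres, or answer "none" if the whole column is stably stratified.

Evaluate Δρ/ρ₀ = −αΔT + βΔS across each adjacent pair:
  26–133 m: −αΔT+βΔS = −(1 × 10⁻⁴)(+3.4)+(7.2 × 10⁻⁴)(+4.37) = 2.8 × 10⁻³ → stable
  133–179 m: −αΔT+βΔS = −(1 × 10⁻⁴)(-6.6)+(7.2 × 10⁻⁴)(-1.24) = -2.3 × 10⁻⁴ → UNSTABLE
  179–251 m: −αΔT+βΔS = −(1 × 10⁻⁴)(+2.3)+(7.2 × 10⁻⁴)(+1.04) = 5.2 × 10⁻⁴ → stable
The 133–179 m interval has Δρ < 0: lighter water underlies denser water.

133–179 m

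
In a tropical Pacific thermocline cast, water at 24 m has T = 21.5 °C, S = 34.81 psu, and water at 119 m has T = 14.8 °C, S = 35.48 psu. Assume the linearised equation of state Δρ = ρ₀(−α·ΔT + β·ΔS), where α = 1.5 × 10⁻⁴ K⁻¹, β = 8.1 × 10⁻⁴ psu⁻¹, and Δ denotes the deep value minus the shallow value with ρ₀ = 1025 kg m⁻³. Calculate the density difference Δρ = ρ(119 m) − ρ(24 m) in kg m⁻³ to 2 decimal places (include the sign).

ΔT = -6.7 K, ΔS = +0.67 psu (deep − shallow).
Δρ/ρ₀ = −(1.5 × 10⁻⁴)(-6.7) + (8.1 × 10⁻⁴)(+0.67) = 1.5477 × 10⁻³.
Δρ = 1025 × (1.5477 × 10⁻³) = +1.59 kg m⁻³.
Positive Δρ: denser below, stable.

+1.59 kg m⁻³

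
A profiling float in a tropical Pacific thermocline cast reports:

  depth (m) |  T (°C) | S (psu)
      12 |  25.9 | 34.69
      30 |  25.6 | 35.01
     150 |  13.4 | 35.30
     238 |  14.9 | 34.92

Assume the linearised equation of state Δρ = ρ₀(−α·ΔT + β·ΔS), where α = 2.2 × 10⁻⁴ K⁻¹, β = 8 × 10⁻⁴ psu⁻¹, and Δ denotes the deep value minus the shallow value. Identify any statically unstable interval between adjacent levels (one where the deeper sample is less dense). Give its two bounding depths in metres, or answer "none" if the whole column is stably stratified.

Evaluate Δρ/ρ₀ = −αΔT + βΔS across each adjacent pair:
  12–30 m: −αΔT+βΔS = −(2.2 × 10⁻⁴)(-0.3)+(8 × 10⁻⁴)(+0.32) = 3.2 × 10⁻⁴ → stable
  30–150 m: −αΔT+βΔS = −(2.2 × 10⁻⁴)(-12.2)+(8 × 10⁻⁴)(+0.29) = 2.9 × 10⁻³ → stable
  150–238 m: −αΔT+βΔS = −(2.2 × 10⁻⁴)(+1.5)+(8 × 10⁻⁴)(-0.38) = -6.3 × 10⁻⁴ → UNSTABLE
The 150–238 m interval has Δρ < 0: lighter water underlies denser water.

150–238 m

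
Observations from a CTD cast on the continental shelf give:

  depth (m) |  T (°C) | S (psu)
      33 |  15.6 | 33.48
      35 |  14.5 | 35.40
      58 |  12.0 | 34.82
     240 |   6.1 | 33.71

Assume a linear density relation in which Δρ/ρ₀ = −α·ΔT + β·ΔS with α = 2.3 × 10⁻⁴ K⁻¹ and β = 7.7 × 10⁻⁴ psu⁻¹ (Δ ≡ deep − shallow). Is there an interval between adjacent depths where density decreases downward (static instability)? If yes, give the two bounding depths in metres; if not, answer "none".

none

Evaluate Δρ/ρ₀ = −αΔT + βΔS across each adjacent pair:
  33–35 m: −αΔT+βΔS = −(2.3 × 10⁻⁴)(-1.1)+(7.7 × 10⁻⁴)(+1.92) = 1.7 × 10⁻³ → stable
  35–58 m: −αΔT+βΔS = −(2.3 × 10⁻⁴)(-2.5)+(7.7 × 10⁻⁴)(-0.58) = 1.3 × 10⁻⁴ → stable
  58–240 m: −αΔT+βΔS = −(2.3 × 10⁻⁴)(-5.9)+(7.7 × 10⁻⁴)(-1.11) = 5.0 × 10⁻⁴ → stable
Every interval has Δρ > 0: the column is stably stratified throughout.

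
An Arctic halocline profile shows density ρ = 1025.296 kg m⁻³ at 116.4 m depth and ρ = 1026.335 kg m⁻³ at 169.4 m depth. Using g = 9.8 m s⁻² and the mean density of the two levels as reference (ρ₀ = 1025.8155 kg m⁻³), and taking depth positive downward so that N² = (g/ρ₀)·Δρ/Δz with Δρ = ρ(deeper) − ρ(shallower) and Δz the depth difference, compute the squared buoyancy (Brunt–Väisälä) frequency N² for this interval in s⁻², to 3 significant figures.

Δρ = 1026.335 − 1025.296 = 1.039 kg m⁻³ over Δz = 169.4 − 116.4 = 53 m.
N² = (9.8/1025.8155) × (1.039/53) = 1.8728 × 10⁻⁴ s⁻² ≈ 1.87 × 10⁻⁴ s⁻².
A positive N² confirms static stability across the interval.

1.87 × 10⁻⁴ s⁻²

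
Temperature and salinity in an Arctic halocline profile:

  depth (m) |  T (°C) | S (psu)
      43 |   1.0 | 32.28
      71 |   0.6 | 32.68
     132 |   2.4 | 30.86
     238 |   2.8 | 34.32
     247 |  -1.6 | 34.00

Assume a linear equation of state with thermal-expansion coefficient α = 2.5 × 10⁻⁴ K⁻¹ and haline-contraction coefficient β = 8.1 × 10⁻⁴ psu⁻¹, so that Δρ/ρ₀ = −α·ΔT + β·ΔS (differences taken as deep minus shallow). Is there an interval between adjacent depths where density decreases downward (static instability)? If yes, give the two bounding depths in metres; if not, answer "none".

71–132 m

Evaluate Δρ/ρ₀ = −αΔT + βΔS across each adjacent pair:
  43–71 m: −αΔT+βΔS = −(2.5 × 10⁻⁴)(-0.4)+(8.1 × 10⁻⁴)(+0.40) = 4.2 × 10⁻⁴ → stable
  71–132 m: −αΔT+βΔS = −(2.5 × 10⁻⁴)(+1.8)+(8.1 × 10⁻⁴)(-1.82) = -1.9 × 10⁻³ → UNSTABLE
  132–238 m: −αΔT+βΔS = −(2.5 × 10⁻⁴)(+0.4)+(8.1 × 10⁻⁴)(+3.46) = 2.7 × 10⁻³ → stable
  238–247 m: −αΔT+βΔS = −(2.5 × 10⁻⁴)(-4.4)+(8.1 × 10⁻⁴)(-0.32) = 8.4 × 10⁻⁴ → stable
The 71–132 m interval has Δρ < 0: lighter water underlies denser water.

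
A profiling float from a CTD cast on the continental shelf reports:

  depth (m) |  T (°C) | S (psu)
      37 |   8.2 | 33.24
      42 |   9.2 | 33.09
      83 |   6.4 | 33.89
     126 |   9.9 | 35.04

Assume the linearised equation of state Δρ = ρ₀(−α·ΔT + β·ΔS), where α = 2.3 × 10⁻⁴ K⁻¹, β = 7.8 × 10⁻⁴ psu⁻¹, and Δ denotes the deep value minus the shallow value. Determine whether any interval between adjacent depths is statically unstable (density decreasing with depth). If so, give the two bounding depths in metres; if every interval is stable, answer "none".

Evaluate Δρ/ρ₀ = −αΔT + βΔS across each adjacent pair:
  37–42 m: −αΔT+βΔS = −(2.3 × 10⁻⁴)(+1.0)+(7.8 × 10⁻⁴)(-0.15) = -3.5 × 10⁻⁴ → UNSTABLE
  42–83 m: −αΔT+βΔS = −(2.3 × 10⁻⁴)(-2.8)+(7.8 × 10⁻⁴)(+0.80) = 1.3 × 10⁻³ → stable
  83–126 m: −αΔT+βΔS = −(2.3 × 10⁻⁴)(+3.5)+(7.8 × 10⁻⁴)(+1.15) = 9.2 × 10⁻⁵ → stable
The 37–42 m interval has Δρ < 0: lighter water underlies denser water.

37–42 m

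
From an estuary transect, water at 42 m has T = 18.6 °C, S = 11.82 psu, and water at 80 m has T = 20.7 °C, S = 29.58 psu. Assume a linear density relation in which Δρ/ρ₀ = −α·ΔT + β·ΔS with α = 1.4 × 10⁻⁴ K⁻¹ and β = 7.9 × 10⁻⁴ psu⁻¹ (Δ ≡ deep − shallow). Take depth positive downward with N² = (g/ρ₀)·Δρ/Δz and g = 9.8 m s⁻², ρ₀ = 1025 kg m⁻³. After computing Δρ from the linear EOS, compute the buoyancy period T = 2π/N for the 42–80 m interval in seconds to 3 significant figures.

ΔT = +2.1 K, ΔS = +17.76 psu (deep − shallow).
Δρ/ρ₀ = −αΔT + βΔS = -2.94 × 10⁻⁴ + 0.0140304 = 0.0137364, so Δρ ≈ 14.08 kg m⁻³.
N² = (g/ρ₀)·Δρ/Δz = g·(Δρ/ρ₀)/Δz = 9.8 × 0.0137364 / 38 = 3.5425 × 10⁻³ s⁻².
N = √(3.5425 × 10⁻³) = 0.059519 rad s⁻¹ → T = 2π/N = 105.57 s ≈ 106 s.

106 s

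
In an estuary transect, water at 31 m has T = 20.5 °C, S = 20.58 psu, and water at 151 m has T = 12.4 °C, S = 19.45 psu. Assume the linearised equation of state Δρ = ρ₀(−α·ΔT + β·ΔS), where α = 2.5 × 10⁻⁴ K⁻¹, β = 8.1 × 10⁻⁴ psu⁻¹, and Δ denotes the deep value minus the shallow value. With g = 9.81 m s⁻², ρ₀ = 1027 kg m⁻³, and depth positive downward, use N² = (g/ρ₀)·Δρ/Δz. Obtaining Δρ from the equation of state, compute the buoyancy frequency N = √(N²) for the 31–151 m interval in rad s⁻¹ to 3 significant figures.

ΔT = -8.1 K, ΔS = -1.13 psu (deep − shallow).
Δρ/ρ₀ = −αΔT + βΔS = 2.025 × 10⁻³ − 9.153 × 10⁻⁴ = 1.1097 × 10⁻³, so Δρ ≈ 1.140 kg m⁻³.
N² = (g/ρ₀)·Δρ/Δz = g·(Δρ/ρ₀)/Δz = 9.81 × 1.1097 × 10⁻³ / 120 = 9.0718 × 10⁻⁵ s⁻².
N = √(9.0718 × 10⁻⁵) = 9.5246 × 10⁻³ rad s⁻¹ ≈ 9.52 × 10⁻³ rad s⁻¹.

9.52 × 10⁻³ rad s⁻¹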